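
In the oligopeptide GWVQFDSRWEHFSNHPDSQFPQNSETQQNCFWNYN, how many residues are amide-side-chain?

10

The amide-side-chain residues are Asn (N) and Gln (Q).
Matching residues: Q4, N14, Q19, Q22, N23, Q27, Q28, N29, N33, N35.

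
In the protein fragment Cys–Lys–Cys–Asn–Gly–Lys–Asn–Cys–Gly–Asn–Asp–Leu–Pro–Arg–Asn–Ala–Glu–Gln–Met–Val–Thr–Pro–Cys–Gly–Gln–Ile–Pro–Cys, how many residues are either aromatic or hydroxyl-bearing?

Aromatic: F, W, Y. Hydroxyl-bearing: S, T, Y.
Aromatic residues here: none (0).
Hydroxyl-bearing residues here: Thr21 (1).
(Y belongs to both groups, but none appear in this sequence.) Total = 0 + 1 = 1.

1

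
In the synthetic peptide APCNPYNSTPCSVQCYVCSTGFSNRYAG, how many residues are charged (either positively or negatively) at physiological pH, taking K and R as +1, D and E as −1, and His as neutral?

Charged side chains at pH ~7.4: K, R (positive); D, E (negative).
Matching residues: R25.

1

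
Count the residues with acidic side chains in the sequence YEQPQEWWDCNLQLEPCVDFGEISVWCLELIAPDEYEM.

10

The acidic residues are Asp (D) and Glu (E), whose side chains end in a carboxylate group.
Matching residues: E2, E6, D9, E15, D19, E22, E29, D34, E35, E37.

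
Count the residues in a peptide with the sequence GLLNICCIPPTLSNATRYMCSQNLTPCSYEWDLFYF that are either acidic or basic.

Acidic: D, E. Basic: H, K, R.
Acidic residues here: E30, D32 (2).
Basic residues here: R17 (1).
The two groups share no amino acid, so total = 2 + 1 = 3.

3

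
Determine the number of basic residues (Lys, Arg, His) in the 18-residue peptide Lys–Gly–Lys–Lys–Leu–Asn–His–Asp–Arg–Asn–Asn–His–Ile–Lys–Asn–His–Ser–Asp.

Matching residues: Lys1, Lys3, Lys4, His7, Arg9, His12, Lys14, His16.

8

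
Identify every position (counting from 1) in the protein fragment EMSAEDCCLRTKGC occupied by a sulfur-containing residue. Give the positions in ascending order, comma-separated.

Only Cys (C) and Met (M) have a sulfur atom in the side chain.
Matching residues: M2, C7, C8, C14.

2, 7, 8, 14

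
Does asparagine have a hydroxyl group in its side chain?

No

The –OH-bearing residues are Ser, Thr (aliphatic alcohols), and Tyr (phenol).
Asparagine is not in this group.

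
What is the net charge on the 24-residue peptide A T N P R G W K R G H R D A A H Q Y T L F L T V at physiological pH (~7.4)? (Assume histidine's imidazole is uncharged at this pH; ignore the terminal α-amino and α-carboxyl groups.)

+3

At pH ~7.4 the Lys and Arg side chains are protonated (+1), the Asp and Glu side chains are deprotonated (−1), and with His taken as neutral all other side chains carry no charge.
Positive (K, R): R5, K8, R9, R12 → +4.
Negative (D, E): D13 → −1.
Net charge = (+4) + (−1) = +3.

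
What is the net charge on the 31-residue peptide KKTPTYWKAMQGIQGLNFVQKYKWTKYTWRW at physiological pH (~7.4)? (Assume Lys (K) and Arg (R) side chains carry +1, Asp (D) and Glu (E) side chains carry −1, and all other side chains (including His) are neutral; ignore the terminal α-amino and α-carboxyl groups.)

Positive (K, R): K1, K2, K8, K21, K23, K26, R30 → +7.
Negative (D, E): none → −0.
Net charge = (+7) + (−0) = +7.

+7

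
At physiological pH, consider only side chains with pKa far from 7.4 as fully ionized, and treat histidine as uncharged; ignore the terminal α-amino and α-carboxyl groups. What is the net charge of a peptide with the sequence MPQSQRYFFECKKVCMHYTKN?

+3

At pH ~7.4 the Lys and Arg side chains are protonated (+1), the Asp and Glu side chains are deprotonated (−1), and with His taken as neutral all other side chains carry no charge.
Positive (K, R): R6, K12, K13, K20 → +4.
Negative (D, E): E10 → −1.
Net charge = (+4) + (−1) = +3.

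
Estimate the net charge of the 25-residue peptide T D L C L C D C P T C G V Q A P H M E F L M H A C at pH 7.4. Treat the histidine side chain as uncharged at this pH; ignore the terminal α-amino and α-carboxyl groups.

-3

The side chains ionized at physiological pH are Lys/Arg (+1) and Asp/Glu (−1); with His treated as neutral, nothing else contributes.
Positive (K, R): none → +0.
Negative (D, E): D2, D7, E19 → −3.
Net charge = (+0) + (−3) = −3.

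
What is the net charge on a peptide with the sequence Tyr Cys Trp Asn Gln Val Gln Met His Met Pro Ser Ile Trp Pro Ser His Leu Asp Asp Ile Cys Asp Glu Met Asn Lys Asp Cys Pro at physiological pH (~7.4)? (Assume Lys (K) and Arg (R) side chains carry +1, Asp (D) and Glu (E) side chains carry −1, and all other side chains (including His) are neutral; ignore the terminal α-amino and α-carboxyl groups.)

-4

Positive (K, R): Lys27 → +1.
Negative (D, E): Asp19, Asp20, Asp23, Glu24, Asp28 → −5.
Net charge = (+1) + (−5) = −4.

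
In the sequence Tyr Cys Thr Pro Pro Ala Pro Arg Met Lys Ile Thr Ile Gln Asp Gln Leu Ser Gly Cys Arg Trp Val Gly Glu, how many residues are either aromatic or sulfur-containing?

5

Aromatic: F, W, Y. Sulfur-containing: C, M.
Aromatic residues here: Tyr1, Trp22 (2).
Sulfur-containing residues here: Cys2, Met9, Cys20 (3).
The two groups share no amino acid, so total = 2 + 3 = 5.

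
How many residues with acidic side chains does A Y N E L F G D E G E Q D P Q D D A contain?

Only D (aspartate) and E (glutamate) carry a side-chain carboxylic acid.
Matching residues: E4, D8, E9, E11, D13, D16, D17.

7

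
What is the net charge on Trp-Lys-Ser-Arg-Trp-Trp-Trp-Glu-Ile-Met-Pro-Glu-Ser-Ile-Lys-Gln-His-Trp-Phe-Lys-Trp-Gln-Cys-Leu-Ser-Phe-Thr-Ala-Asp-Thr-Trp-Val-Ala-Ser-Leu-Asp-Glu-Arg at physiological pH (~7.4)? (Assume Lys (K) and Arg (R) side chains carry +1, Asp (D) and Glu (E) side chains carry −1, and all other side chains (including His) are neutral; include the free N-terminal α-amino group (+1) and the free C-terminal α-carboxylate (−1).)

Positive (K, R): Lys2, Arg4, Lys15, Lys20, Arg38 → +5.
Negative (D, E): Glu8, Glu12, Asp29, Asp36, Glu37 → −5.
The N-terminus (+1) and C-terminus (−1) cancel.
Net charge = (+5) + (−5) = 0.

0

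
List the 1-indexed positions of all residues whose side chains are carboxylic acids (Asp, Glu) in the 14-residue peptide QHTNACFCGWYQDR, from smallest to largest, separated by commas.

13

Matching residues: D13.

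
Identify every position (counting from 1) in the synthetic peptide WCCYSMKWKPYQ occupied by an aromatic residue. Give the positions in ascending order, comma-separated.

Matching residues: W1, Y4, W8, Y11.

1, 4, 8, 11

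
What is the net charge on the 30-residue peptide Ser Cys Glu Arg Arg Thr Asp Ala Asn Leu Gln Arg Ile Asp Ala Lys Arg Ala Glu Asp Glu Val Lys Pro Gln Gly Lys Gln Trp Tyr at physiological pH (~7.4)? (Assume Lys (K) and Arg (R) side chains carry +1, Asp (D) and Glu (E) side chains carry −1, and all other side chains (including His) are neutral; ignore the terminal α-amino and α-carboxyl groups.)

Positive (K, R): Arg4, Arg5, Arg12, Lys16, Arg17, Lys23, Lys27 → +7.
Negative (D, E): Glu3, Asp7, Asp14, Glu19, Asp20, Glu21 → −6.
Net charge = (+7) + (−6) = +1.

+1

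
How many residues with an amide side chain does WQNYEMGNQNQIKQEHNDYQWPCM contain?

Only N (asparagine) and Q (glutamine) carry a side-chain carboxamide.
Matching residues: Q2, N3, N8, Q9, N10, Q11, Q14, N17, Q20.

9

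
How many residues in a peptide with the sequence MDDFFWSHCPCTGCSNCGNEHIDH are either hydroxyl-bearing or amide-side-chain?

Hydroxyl-bearing: S, T, Y. Amide-side-chain: N, Q.
Hydroxyl-bearing residues here: S7, T12, S15 (3).
Amide-side-chain residues here: N16, N19 (2).
The two groups share no amino acid, so total = 3 + 2 = 5.

5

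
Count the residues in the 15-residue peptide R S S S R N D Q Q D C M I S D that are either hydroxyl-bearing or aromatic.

Hydroxyl-bearing: S, T, Y. Aromatic: F, W, Y.
Hydroxyl-bearing residues here: S2, S3, S4, S14 (4).
Aromatic residues here: none (0).
(Y belongs to both groups, but none appear in this sequence.) Total = 4 + 0 = 4.

4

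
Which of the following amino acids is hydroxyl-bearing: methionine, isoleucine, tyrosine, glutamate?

tyrosine

The –OH-bearing residues are Ser, Thr (aliphatic alcohols), and Tyr (phenol).
Of the listed options, only tyrosine belongs to this group.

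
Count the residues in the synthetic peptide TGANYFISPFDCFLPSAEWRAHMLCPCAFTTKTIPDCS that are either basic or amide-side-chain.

4

Basic: H, K, R. Amide-side-chain: N, Q.
Basic residues here: R20, H22, K32 (3).
Amide-side-chain residues here: N4 (1).
The two groups share no amino acid, so total = 3 + 1 = 4.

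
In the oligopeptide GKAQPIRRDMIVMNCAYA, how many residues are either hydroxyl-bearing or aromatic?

Hydroxyl-bearing: S, T, Y. Aromatic: F, W, Y.
Hydroxyl-bearing residues here: Y17 (1).
Aromatic residues here: Y17 (1).
Y is in both groups, so the 1 Y residue must not be double-counted.
Total = 1 + 1 − 1 = 1.

1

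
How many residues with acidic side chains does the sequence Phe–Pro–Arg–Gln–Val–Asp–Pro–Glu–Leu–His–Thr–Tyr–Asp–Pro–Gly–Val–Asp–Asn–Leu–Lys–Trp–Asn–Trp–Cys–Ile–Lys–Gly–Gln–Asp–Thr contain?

5

Only D (aspartate) and E (glutamate) carry a side-chain carboxylic acid.
Matching residues: Asp6, Glu8, Asp13, Asp17, Asp29.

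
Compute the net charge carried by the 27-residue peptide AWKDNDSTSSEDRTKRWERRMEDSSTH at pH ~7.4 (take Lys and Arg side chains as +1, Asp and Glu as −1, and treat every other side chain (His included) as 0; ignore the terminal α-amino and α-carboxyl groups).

-1

Positive (K, R): K3, R13, K15, R16, R19, R20 → +6.
Negative (D, E): D4, D6, E11, D12, E18, E22, D23 → −7.
Net charge = (+6) + (−7) = −1.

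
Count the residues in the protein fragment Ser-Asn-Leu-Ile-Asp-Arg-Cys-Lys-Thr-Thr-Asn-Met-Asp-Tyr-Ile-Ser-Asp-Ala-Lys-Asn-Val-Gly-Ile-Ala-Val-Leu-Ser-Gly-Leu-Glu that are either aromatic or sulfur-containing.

Aromatic: F, W, Y. Sulfur-containing: C, M.
Aromatic residues here: Tyr14 (1).
Sulfur-containing residues here: Cys7, Met12 (2).
The two groups share no amino acid, so total = 1 + 2 = 3.

3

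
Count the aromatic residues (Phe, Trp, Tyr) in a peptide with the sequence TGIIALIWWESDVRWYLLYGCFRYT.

7

Matching residues: W8, W9, W15, Y16, Y19, F22, Y24.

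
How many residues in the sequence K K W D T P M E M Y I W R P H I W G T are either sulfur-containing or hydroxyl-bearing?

5

Sulfur-containing: C, M. Hydroxyl-bearing: S, T, Y.
Sulfur-containing residues here: M7, M9 (2).
Hydroxyl-bearing residues here: T5, Y10, T19 (3).
The two groups share no amino acid, so total = 2 + 3 = 5.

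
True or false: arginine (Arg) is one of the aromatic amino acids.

Phenylalanine (F), tryptophan (W), and tyrosine (Y) have aromatic ring side chains.
Arginine is not in this group.

False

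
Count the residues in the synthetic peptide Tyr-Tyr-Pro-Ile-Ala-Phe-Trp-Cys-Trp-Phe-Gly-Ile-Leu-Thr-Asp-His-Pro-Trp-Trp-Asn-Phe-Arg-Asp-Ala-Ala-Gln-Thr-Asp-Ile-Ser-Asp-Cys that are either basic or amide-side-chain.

4

Basic: H, K, R. Amide-side-chain: N, Q.
Basic residues here: His16, Arg22 (2).
Amide-side-chain residues here: Asn20, Gln26 (2).
The two groups share no amino acid, so total = 2 + 2 = 4.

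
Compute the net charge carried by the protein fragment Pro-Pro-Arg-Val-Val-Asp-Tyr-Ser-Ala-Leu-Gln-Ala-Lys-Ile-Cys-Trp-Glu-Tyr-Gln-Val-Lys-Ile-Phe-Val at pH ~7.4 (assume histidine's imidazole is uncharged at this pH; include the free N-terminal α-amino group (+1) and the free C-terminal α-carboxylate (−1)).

+1

The side chains ionized at physiological pH are Lys/Arg (+1) and Asp/Glu (−1); with His treated as neutral, nothing else contributes.
Positive (K, R): Arg3, Lys13, Lys21 → +3.
Negative (D, E): Asp6, Glu17 → −2.
The N-terminus (+1) and C-terminus (−1) cancel.
Net charge = (+3) + (−2) = +1.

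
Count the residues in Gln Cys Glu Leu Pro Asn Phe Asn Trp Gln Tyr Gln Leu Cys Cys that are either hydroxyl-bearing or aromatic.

3

Hydroxyl-bearing: S, T, Y. Aromatic: F, W, Y.
Hydroxyl-bearing residues here: Tyr11 (1).
Aromatic residues here: Phe7, Trp9, Tyr11 (3).
Y is in both groups, so the 1 Y residue must not be double-counted.
Total = 1 + 3 − 1 = 3.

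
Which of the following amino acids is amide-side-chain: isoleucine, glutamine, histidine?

glutamine

The amide-side-chain residues are Asn (N) and Gln (Q).
Of the listed options, only glutamine belongs to this group.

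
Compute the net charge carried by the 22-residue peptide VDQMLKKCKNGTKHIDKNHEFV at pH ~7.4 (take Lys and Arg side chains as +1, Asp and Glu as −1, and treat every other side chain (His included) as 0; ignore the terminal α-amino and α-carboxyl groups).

Positive (K, R): K6, K7, K9, K13, K17 → +5.
Negative (D, E): D2, D16, E20 → −3.
Net charge = (+5) + (−3) = +2.

+2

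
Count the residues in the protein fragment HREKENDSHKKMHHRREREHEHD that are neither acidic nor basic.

Acidic: D, E. Basic: K, R, H. All other residues are neither.
Matching residues: N6, S8, M12.

3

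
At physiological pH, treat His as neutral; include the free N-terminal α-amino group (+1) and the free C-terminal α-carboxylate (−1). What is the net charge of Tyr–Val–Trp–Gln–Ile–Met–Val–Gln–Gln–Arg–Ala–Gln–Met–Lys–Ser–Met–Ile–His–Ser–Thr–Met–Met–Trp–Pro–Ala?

+2

At pH ~7.4 the Lys and Arg side chains are protonated (+1), the Asp and Glu side chains are deprotonated (−1), and with His taken as neutral all other side chains carry no charge.
Positive (K, R): Arg10, Lys14 → +2.
Negative (D, E): none → −0.
The N-terminus (+1) and C-terminus (−1) cancel.
Net charge = (+2) + (−0) = +2.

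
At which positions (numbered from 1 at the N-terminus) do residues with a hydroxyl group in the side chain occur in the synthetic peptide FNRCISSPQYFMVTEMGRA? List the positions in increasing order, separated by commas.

6, 7, 10, 14

Serine (S), threonine (T), and tyrosine (Y) each carry a hydroxyl group on the side chain.
Matching residues: S6, S7, Y10, T14.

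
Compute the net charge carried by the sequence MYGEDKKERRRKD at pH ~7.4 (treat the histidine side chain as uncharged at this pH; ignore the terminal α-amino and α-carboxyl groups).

+2

At pH ~7.4 the Lys and Arg side chains are protonated (+1), the Asp and Glu side chains are deprotonated (−1), and with His taken as neutral all other side chains carry no charge.
Positive (K, R): K6, K7, R9, R10, R11, K12 → +6.
Negative (D, E): E4, D5, E8, D13 → −4.
Net charge = (+6) + (−4) = +2.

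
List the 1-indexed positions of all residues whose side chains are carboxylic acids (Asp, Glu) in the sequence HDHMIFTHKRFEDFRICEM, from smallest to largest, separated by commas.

2, 12, 13, 18

Matching residues: D2, E12, D13, E18.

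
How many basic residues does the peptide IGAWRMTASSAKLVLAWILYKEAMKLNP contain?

4

The basic amino acids are Lys (K), Arg (R), and His (H).
Matching residues: R5, K12, K21, K25.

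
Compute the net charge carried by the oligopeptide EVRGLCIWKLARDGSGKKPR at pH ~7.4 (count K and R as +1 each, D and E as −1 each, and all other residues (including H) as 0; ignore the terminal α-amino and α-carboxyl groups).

+4

Positive (K, R): R3, K9, R12, K17, K18, R20 → +6.
Negative (D, E): E1, D13 → −2.
Net charge = (+6) + (−2) = +4.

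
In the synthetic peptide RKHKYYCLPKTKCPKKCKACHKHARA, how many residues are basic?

13

The basic amino acids are Lys (K), Arg (R), and His (H).
Matching residues: R1, K2, H3, K4, K10, K12, K15, K16, K18, H21, K22, H23, R25.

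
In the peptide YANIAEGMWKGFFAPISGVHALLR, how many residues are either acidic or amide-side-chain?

2

Acidic: D, E. Amide-side-chain: N, Q.
Acidic residues here: E6 (1).
Amide-side-chain residues here: N3 (1).
The two groups share no amino acid, so total = 1 + 1 = 2.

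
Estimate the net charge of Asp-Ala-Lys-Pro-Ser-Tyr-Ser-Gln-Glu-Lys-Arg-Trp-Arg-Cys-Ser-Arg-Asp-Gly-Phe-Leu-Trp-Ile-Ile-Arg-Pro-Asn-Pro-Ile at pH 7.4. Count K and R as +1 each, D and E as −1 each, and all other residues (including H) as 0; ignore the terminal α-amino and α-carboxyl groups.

Positive (K, R): Lys3, Lys10, Arg11, Arg13, Arg16, Arg24 → +6.
Negative (D, E): Asp1, Glu9, Asp17 → −3.
Net charge = (+6) + (−3) = +3.

+3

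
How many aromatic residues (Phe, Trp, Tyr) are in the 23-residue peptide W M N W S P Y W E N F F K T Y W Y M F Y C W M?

Matching residues: W1, W4, Y7, W8, F11, F12, Y15, W16, Y17, F19, Y20, W22.

12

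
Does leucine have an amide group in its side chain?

No

The amide-side-chain residues are Asn (N) and Gln (Q).
Leucine is not in this group.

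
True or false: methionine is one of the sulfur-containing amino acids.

True

Only Cys (C) and Met (M) have a sulfur atom in the side chain.
Methionine is in this group.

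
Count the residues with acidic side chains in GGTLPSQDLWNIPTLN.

Only D (aspartate) and E (glutamate) carry a side-chain carboxylic acid.
Matching residues: D8.

1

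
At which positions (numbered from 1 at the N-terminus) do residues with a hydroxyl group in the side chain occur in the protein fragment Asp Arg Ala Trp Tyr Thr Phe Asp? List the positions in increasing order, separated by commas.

S, T, and Y are the three residues with a side-chain hydroxyl.
Matching residues: Tyr5, Thr6.

5, 6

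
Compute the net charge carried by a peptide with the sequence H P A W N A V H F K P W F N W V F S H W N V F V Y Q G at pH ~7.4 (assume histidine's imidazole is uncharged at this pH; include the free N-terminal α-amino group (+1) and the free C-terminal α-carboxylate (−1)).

The side chains ionized at physiological pH are Lys/Arg (+1) and Asp/Glu (−1); with His treated as neutral, nothing else contributes.
Positive (K, R): K10 → +1.
Negative (D, E): none → −0.
The N-terminus (+1) and C-terminus (−1) cancel.
Net charge = (+1) + (−0) = +1.

+1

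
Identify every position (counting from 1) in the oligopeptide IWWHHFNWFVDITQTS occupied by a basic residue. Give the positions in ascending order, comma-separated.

Matching residues: H4, H5.

4, 5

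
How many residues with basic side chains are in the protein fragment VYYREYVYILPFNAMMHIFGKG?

3

K, R, and H are the three residues with basic side chains (ε-amine, guanidinium, and imidazole respectively).
Matching residues: R4, H17, K21.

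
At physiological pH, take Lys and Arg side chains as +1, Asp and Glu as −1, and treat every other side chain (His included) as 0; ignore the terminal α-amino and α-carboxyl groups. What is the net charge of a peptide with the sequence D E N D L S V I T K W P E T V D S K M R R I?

-1

Positive (K, R): K10, K18, R20, R21 → +4.
Negative (D, E): D1, E2, D4, E13, D16 → −5.
Net charge = (+4) + (−5) = −1.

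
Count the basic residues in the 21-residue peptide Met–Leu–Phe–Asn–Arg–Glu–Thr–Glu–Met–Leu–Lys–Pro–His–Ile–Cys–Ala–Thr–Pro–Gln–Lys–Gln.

4

Lysine (K), arginine (R), and histidine (H) have basic, nitrogen-containing side chains.
Matching residues: Arg5, Lys11, His13, Lys20.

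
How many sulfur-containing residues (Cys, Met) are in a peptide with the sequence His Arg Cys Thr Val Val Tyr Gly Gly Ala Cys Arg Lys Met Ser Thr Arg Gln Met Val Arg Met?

5

Matching residues: Cys3, Cys11, Met14, Met19, Met22.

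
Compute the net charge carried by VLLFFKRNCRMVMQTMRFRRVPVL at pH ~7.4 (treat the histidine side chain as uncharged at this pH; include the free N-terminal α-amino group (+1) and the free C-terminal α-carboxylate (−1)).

Near pH 7.4, K and R contribute +1 each, D and E contribute −1 each, and every other side chain (His included, as stated) is uncharged.
Positive (K, R): K6, R7, R10, R17, R19, R20 → +6.
Negative (D, E): none → −0.
The N-terminus (+1) and C-terminus (−1) cancel.
Net charge = (+6) + (−0) = +6.

+6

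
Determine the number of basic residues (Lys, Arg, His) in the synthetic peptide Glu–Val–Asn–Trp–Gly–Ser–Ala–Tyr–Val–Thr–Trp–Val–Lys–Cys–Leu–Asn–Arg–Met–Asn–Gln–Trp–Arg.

3

Matching residues: Lys13, Arg17, Arg22.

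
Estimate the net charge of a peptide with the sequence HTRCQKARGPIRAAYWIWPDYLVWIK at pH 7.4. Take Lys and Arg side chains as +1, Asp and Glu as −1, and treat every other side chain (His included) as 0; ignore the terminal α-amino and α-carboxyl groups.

Positive (K, R): R3, K6, R8, R12, K26 → +5.
Negative (D, E): D20 → −1.
Net charge = (+5) + (−1) = +4.

+4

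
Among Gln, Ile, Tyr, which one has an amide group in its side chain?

The amide-side-chain residues are Asn (N) and Gln (Q).
Of the listed options, only Gln belongs to this group.

Gln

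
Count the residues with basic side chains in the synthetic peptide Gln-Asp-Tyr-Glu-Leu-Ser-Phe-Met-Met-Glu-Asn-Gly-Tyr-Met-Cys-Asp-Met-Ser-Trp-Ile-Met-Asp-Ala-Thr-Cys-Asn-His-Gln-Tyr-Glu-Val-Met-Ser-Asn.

K, R, and H are the three residues with basic side chains (ε-amine, guanidinium, and imidazole respectively).
Matching residues: His27.

1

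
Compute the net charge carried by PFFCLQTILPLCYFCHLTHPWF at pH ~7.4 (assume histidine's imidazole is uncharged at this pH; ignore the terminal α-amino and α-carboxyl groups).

Near pH 7.4, K and R contribute +1 each, D and E contribute −1 each, and every other side chain (His included, as stated) is uncharged.
Positive (K, R): none → +0.
Negative (D, E): none → −0.
Net charge = (+0) + (−0) = 0.

0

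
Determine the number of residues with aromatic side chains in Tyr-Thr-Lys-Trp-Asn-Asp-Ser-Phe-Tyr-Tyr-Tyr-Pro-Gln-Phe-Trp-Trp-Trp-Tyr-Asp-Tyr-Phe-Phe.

F, W, and Y each carry an aromatic ring on the side chain.
Matching residues: Tyr1, Trp4, Phe8, Tyr9, Tyr10, Tyr11, Phe14, Trp15, Trp16, Trp17, Tyr18, Tyr20, Phe21, Phe22.

14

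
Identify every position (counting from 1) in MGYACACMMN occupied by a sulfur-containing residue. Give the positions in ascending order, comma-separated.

The sulfur-bearing residues are cysteine (–SH) and methionine (–S–CH₃).
Matching residues: M1, C5, C7, M8, M9.

1, 5, 7, 8, 9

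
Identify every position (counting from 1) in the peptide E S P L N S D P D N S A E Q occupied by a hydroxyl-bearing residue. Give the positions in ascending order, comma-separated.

2, 6, 11

The –OH-bearing residues are Ser, Thr (aliphatic alcohols), and Tyr (phenol).
Matching residues: S2, S6, S11.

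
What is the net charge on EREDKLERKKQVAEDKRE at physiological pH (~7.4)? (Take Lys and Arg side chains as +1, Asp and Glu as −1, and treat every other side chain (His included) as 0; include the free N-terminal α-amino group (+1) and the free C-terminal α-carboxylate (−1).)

0

Positive (K, R): R2, K5, R8, K9, K10, K16, R17 → +7.
Negative (D, E): E1, E3, D4, E7, E14, D15, E18 → −7.
The N-terminus (+1) and C-terminus (−1) cancel.
Net charge = (+7) + (−7) = 0.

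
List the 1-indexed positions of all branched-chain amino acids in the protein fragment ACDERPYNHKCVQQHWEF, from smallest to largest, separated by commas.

Valine (V), leucine (L), and isoleucine (I) are the branched-chain amino acids.
Matching residues: V12.

12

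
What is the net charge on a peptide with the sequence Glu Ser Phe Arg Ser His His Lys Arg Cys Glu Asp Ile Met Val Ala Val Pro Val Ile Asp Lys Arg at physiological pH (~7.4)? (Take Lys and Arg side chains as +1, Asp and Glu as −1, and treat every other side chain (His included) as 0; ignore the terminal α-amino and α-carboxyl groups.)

+1

Positive (K, R): Arg4, Lys8, Arg9, Lys22, Arg23 → +5.
Negative (D, E): Glu1, Glu11, Asp12, Asp21 → −4.
Net charge = (+5) + (−4) = +1.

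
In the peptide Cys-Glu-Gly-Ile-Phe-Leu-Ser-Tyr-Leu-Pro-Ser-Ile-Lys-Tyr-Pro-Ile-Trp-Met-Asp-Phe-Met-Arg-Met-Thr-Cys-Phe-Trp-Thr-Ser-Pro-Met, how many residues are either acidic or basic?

4

Acidic: D, E. Basic: H, K, R.
Acidic residues here: Glu2, Asp19 (2).
Basic residues here: Lys13, Arg22 (2).
The two groups share no amino acid, so total = 2 + 2 = 4.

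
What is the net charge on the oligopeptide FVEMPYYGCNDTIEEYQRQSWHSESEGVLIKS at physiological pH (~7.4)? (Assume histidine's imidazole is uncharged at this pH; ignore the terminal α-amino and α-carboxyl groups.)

-4

At pH ~7.4 the Lys and Arg side chains are protonated (+1), the Asp and Glu side chains are deprotonated (−1), and with His taken as neutral all other side chains carry no charge.
Positive (K, R): R18, K31 → +2.
Negative (D, E): E3, D11, E14, E15, E24, E26 → −6.
Net charge = (+2) + (−6) = −4.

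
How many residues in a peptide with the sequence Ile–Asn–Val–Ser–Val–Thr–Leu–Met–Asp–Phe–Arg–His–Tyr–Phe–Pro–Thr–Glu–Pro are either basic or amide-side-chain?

Basic: H, K, R. Amide-side-chain: N, Q.
Basic residues here: Arg11, His12 (2).
Amide-side-chain residues here: Asn2 (1).
The two groups share no amino acid, so total = 2 + 1 = 3.

3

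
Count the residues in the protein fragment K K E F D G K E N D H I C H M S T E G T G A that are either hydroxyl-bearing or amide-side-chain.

Hydroxyl-bearing: S, T, Y. Amide-side-chain: N, Q.
Hydroxyl-bearing residues here: S16, T17, T20 (3).
Amide-side-chain residues here: N9 (1).
The two groups share no amino acid, so total = 3 + 1 = 4.

4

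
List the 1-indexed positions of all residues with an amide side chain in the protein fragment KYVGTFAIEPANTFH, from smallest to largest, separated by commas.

The amide-side-chain residues are Asn (N) and Gln (Q).
Matching residues: N12.

12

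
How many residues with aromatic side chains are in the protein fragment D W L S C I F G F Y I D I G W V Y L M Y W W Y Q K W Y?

12

F, W, and Y each carry an aromatic ring on the side chain.
Matching residues: W2, F7, F9, Y10, W15, Y17, Y20, W21, W22, Y23, W26, Y27.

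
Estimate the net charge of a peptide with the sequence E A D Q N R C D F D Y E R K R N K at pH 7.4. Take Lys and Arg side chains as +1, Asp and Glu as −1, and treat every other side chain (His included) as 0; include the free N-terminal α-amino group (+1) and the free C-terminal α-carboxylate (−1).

0

Positive (K, R): R6, R13, K14, R15, K17 → +5.
Negative (D, E): E1, D3, D8, D10, E12 → −5.
The N-terminus (+1) and C-terminus (−1) cancel.
Net charge = (+5) + (−5) = 0.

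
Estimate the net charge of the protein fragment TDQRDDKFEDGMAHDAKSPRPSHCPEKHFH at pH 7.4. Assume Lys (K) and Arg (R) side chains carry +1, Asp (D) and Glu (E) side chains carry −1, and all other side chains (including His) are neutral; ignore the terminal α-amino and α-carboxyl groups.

-2

Positive (K, R): R4, K7, K17, R20, K27 → +5.
Negative (D, E): D2, D5, D6, E9, D10, D15, E26 → −7.
Net charge = (+5) + (−7) = −2.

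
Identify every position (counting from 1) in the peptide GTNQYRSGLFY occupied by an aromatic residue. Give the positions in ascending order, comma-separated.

The aromatic amino acids are Phe (F, benzyl), Trp (W, indole), and Tyr (Y, phenol).
Matching residues: Y5, F10, Y11.

5, 10, 11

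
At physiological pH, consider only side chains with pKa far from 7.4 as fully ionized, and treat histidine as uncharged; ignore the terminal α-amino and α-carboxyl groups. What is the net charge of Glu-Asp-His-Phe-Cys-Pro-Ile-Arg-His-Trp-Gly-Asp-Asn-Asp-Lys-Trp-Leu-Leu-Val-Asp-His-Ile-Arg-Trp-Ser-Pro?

-2

At pH ~7.4 the Lys and Arg side chains are protonated (+1), the Asp and Glu side chains are deprotonated (−1), and with His taken as neutral all other side chains carry no charge.
Positive (K, R): Arg8, Lys15, Arg23 → +3.
Negative (D, E): Glu1, Asp2, Asp12, Asp14, Asp20 → −5.
Net charge = (+3) + (−5) = −2.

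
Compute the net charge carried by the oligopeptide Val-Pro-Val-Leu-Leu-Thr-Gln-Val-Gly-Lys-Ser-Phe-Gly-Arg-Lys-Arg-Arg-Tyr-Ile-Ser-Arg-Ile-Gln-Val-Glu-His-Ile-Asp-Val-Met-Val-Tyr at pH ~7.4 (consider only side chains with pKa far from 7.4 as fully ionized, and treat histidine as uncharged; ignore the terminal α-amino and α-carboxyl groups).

At pH ~7.4 the Lys and Arg side chains are protonated (+1), the Asp and Glu side chains are deprotonated (−1), and with His taken as neutral all other side chains carry no charge.
Positive (K, R): Lys10, Arg14, Lys15, Arg16, Arg17, Arg21 → +6.
Negative (D, E): Glu25, Asp28 → −2.
Net charge = (+6) + (−2) = +4.

+4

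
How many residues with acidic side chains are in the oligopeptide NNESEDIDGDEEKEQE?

9

Aspartate (D) and glutamate (E) have carboxylic-acid side chains and are the acidic amino acids.
Matching residues: E3, E5, D6, D8, D10, E11, E12, E14, E16.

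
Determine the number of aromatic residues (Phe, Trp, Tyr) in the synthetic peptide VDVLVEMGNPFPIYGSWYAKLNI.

Matching residues: F11, Y14, W17, Y18.

4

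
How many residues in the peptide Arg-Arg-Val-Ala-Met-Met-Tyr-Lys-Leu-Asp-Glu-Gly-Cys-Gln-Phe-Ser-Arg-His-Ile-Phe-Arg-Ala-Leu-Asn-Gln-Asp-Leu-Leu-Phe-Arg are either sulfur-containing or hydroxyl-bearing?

Sulfur-containing: C, M. Hydroxyl-bearing: S, T, Y.
Sulfur-containing residues here: Met5, Met6, Cys13 (3).
Hydroxyl-bearing residues here: Tyr7, Ser16 (2).
The two groups share no amino acid, so total = 3 + 2 = 5.

5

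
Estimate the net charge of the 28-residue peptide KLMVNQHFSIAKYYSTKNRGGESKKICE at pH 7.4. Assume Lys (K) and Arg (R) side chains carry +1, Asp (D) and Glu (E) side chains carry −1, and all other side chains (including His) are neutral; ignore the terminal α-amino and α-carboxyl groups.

Positive (K, R): K1, K12, K17, R19, K24, K25 → +6.
Negative (D, E): E22, E28 → −2.
Net charge = (+6) + (−2) = +4.

+4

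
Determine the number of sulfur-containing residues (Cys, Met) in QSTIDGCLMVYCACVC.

5

Matching residues: C7, M9, C12, C14, C16.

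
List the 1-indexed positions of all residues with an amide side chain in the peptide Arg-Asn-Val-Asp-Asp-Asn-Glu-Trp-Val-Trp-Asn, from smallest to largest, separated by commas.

2, 6, 11

Only N (asparagine) and Q (glutamine) carry a side-chain carboxamide.
Matching residues: Asn2, Asn6, Asn11.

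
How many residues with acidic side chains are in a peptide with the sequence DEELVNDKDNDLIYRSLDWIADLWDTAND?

10

The acidic residues are Asp (D) and Glu (E), whose side chains end in a carboxylate group.
Matching residues: D1, E2, E3, D7, D9, D11, D18, D22, D25, D29.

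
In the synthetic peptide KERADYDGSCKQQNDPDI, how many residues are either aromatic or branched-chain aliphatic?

Aromatic: F, W, Y. Branched-chain aliphatic: I, L, V.
Aromatic residues here: Y6 (1).
Branched-chain aliphatic residues here: I18 (1).
The two groups share no amino acid, so total = 1 + 1 = 2.

2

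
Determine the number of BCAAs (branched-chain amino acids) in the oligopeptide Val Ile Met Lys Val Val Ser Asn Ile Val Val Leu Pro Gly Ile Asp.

Valine (V), leucine (L), and isoleucine (I) are the branched-chain amino acids.
Matching residues: Val1, Ile2, Val5, Val6, Ile9, Val10, Val11, Leu12, Ile15.

9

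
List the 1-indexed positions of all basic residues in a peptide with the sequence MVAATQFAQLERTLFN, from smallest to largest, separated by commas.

12

Lysine (K), arginine (R), and histidine (H) have basic, nitrogen-containing side chains.
Matching residues: R12.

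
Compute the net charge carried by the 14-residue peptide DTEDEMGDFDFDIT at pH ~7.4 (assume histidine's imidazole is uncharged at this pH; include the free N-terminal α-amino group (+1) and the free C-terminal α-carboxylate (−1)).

At pH ~7.4 the Lys and Arg side chains are protonated (+1), the Asp and Glu side chains are deprotonated (−1), and with His taken as neutral all other side chains carry no charge.
Positive (K, R): none → +0.
Negative (D, E): D1, E3, D4, E5, D8, D10, D12 → −7.
The N-terminus (+1) and C-terminus (−1) cancel.
Net charge = (+0) + (−7) = −7.

-7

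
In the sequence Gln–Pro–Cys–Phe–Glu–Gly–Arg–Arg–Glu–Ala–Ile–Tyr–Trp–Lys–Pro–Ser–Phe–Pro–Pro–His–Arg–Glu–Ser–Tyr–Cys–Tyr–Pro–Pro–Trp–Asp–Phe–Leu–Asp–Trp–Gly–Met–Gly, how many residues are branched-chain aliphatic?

2

V, L, and I make up the branched-chain aliphatic group.
Matching residues: Ile11, Leu32.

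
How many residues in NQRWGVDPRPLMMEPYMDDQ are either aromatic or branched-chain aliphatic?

Aromatic: F, W, Y. Branched-chain aliphatic: I, L, V.
Aromatic residues here: W4, Y16 (2).
Branched-chain aliphatic residues here: V6, L11 (2).
The two groups share no amino acid, so total = 2 + 2 = 4.

4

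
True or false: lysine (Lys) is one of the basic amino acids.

True

Lysine (K), arginine (R), and histidine (H) have basic, nitrogen-containing side chains.
Lysine is in this group.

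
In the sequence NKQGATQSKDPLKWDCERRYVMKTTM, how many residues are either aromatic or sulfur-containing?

Aromatic: F, W, Y. Sulfur-containing: C, M.
Aromatic residues here: W14, Y20 (2).
Sulfur-containing residues here: C16, M22, M26 (3).
The two groups share no amino acid, so total = 2 + 3 = 5.

5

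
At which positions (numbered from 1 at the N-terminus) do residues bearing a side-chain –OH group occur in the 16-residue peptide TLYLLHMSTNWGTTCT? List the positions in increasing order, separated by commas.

Serine (S), threonine (T), and tyrosine (Y) each carry a hydroxyl group on the side chain.
Matching residues: T1, Y3, S8, T9, T13, T14, T16.

1, 3, 8, 9, 13, 14, 16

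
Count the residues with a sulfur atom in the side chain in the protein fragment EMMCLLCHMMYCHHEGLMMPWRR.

Cysteine (C, thiol) and methionine (M, thioether) are the two sulfur-containing amino acids.
Matching residues: M2, M3, C4, C7, M9, M10, C12, M18, M19.

9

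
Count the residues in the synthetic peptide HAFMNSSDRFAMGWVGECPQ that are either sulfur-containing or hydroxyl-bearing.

5

Sulfur-containing: C, M. Hydroxyl-bearing: S, T, Y.
Sulfur-containing residues here: M4, M12, C18 (3).
Hydroxyl-bearing residues here: S6, S7 (2).
The two groups share no amino acid, so total = 3 + 2 = 5.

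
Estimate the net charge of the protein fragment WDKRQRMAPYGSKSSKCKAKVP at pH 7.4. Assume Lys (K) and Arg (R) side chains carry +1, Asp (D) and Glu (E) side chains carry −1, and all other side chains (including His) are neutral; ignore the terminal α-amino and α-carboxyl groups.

Positive (K, R): K3, R4, R6, K13, K16, K18, K20 → +7.
Negative (D, E): D2 → −1.
Net charge = (+7) + (−1) = +6.

+6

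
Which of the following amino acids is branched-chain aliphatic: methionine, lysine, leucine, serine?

leucine

Valine (V), leucine (L), and isoleucine (I) are the branched-chain amino acids.
Of the listed options, only leucine belongs to this group.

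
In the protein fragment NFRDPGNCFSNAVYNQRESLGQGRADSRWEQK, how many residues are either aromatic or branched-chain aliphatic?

Aromatic: F, W, Y. Branched-chain aliphatic: I, L, V.
Aromatic residues here: F2, F9, Y14, W29 (4).
Branched-chain aliphatic residues here: V13, L20 (2).
The two groups share no amino acid, so total = 4 + 2 = 6.

6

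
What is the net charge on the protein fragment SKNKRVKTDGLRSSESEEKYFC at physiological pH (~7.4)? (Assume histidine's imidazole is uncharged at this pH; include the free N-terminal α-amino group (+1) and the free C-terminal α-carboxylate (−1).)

+2

The side chains ionized at physiological pH are Lys/Arg (+1) and Asp/Glu (−1); with His treated as neutral, nothing else contributes.
Positive (K, R): K2, K4, R5, K7, R12, K19 → +6.
Negative (D, E): D9, E15, E17, E18 → −4.
The N-terminus (+1) and C-terminus (−1) cancel.
Net charge = (+6) + (−4) = +2.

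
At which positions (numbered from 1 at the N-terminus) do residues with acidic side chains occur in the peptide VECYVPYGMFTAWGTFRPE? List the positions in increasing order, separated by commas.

2, 19

Only D (aspartate) and E (glutamate) carry a side-chain carboxylic acid.
Matching residues: E2, E19.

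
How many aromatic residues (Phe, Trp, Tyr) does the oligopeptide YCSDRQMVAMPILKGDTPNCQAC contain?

Matching residues: Y1.

1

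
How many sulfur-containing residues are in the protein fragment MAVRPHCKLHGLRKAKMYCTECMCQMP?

Cysteine (C, thiol) and methionine (M, thioether) are the two sulfur-containing amino acids.
Matching residues: M1, C7, M17, C19, C22, M23, C24, M26.

8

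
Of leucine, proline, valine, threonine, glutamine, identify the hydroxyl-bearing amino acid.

threonine

Serine (S), threonine (T), and tyrosine (Y) each carry a hydroxyl group on the side chain.
Of the listed options, only threonine belongs to this group.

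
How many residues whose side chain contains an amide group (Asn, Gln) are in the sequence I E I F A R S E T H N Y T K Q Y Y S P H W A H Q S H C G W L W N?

Matching residues: N11, Q15, Q24, N32.

4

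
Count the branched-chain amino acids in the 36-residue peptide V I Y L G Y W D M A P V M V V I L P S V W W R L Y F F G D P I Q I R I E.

The BCAAs are Val, Leu, and Ile — aliphatic side chains with a branch point.
Matching residues: V1, I2, L4, V12, V14, V15, I16, L17, V20, L24, I31, I33, I35.

13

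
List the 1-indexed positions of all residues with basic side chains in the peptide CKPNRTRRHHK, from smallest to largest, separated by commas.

The basic amino acids are Lys (K), Arg (R), and His (H).
Matching residues: K2, R5, R7, R8, H9, H10, K11.

2, 5, 7, 8, 9, 10, 11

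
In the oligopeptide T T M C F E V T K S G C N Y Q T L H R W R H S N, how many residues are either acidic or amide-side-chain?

4

Acidic: D, E. Amide-side-chain: N, Q.
Acidic residues here: E6 (1).
Amide-side-chain residues here: N13, Q15, N24 (3).
The two groups share no amino acid, so total = 1 + 3 = 4.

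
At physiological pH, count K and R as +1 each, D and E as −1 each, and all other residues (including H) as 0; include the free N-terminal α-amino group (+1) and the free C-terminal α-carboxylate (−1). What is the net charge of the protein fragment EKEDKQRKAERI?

+1

Positive (K, R): K2, K5, R7, K8, R11 → +5.
Negative (D, E): E1, E3, D4, E10 → −4.
The N-terminus (+1) and C-terminus (−1) cancel.
Net charge = (+5) + (−4) = +1.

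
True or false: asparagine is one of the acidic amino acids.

Aspartate (D) and glutamate (E) have carboxylic-acid side chains and are the acidic amino acids.
Asparagine is not in this group.

False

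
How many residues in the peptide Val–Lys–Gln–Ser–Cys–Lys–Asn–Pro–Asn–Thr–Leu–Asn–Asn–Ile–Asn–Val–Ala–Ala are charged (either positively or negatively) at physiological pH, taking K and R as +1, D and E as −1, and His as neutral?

Charged side chains at pH ~7.4: K, R (positive); D, E (negative).
Matching residues: Lys2, Lys6.

2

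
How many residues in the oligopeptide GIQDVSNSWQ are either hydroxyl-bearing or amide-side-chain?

5

Hydroxyl-bearing: S, T, Y. Amide-side-chain: N, Q.
Hydroxyl-bearing residues here: S6, S8 (2).
Amide-side-chain residues here: Q3, N7, Q10 (3).
The two groups share no amino acid, so total = 2 + 3 = 5.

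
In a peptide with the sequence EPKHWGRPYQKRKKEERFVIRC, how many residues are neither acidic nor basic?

Acidic: D, E. Basic: K, R, H. All other residues are neither.
Matching residues: P2, W5, G6, P8, Y9, Q10, F18, V19, I20, C22.

10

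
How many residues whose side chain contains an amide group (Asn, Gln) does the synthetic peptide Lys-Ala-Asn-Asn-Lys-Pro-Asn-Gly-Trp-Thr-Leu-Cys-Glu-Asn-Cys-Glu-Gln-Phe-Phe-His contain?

Matching residues: Asn3, Asn4, Asn7, Asn14, Gln17.

5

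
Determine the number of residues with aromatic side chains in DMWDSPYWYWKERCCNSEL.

5

F, W, and Y each carry an aromatic ring on the side chain.
Matching residues: W3, Y7, W8, Y9, W10.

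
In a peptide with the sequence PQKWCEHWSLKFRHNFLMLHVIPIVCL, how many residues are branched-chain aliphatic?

Valine (V), leucine (L), and isoleucine (I) are the branched-chain amino acids.
Matching residues: L10, L17, L19, V21, I22, I24, V25, L27.

8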